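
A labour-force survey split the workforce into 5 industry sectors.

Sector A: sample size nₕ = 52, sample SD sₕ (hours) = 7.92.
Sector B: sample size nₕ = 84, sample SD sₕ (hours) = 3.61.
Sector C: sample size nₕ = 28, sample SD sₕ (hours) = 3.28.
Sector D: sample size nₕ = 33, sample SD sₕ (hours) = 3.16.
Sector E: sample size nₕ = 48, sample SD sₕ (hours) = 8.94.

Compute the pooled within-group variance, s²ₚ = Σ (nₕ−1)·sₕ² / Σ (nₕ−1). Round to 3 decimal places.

A: (52−1)·7.92² = 51·62.7264 = 3199.0464
B: (84−1)·3.61² = 83·13.0321 = 1081.6643
C: (28−1)·3.28² = 27·10.7584 = 290.4768
D: (33−1)·3.16² = 32·9.9856 = 319.5392
E: (48−1)·8.94² = 47·79.9236 = 3756.4092
Numerator = 8647.1359; denominator = Σ(nₕ−1) = 240.
s²ₚ = 8647.1359/240 = 36.02973... → 36.030.

36.030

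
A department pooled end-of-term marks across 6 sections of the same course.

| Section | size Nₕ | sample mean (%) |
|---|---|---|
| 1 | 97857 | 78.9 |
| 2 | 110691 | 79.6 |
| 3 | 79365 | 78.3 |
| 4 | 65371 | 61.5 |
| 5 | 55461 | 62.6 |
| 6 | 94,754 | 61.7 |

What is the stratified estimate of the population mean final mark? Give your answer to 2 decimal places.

N = 97857 + 110691 + 79365 + 65371 + 55461 + 94754 = 503499.
Overall mean = Σ (Nₕ/N)·x̄ₕ — weight by population share, not a simple average.
Σ Nₕx̄ₕ = 97857·78.9 + 110691·79.6 + 79365·78.3 + 65371·61.5 + 55461·62.6 + 94754·61.7 = 7720917.3 + 8811003.6 + 6214279.5 + 4020316.5 + 3471858.6 + 5846321.8 = 36084697.3.
Divide by N: 36084697.3 / 503499 = 71.6679... → 71.67.

71.67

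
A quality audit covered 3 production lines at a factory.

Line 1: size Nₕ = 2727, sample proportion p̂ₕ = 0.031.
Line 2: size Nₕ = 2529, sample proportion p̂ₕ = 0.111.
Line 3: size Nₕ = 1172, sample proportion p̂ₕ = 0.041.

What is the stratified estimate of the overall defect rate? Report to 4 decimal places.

0.0643

Wₕ = Nₕ/N with N = 6428: 0.4242, 0.3934, 0.1823.
p̂_st = 0.4242·0.031 + 0.3934·0.111 + 0.1823·0.041 ≈ 0.064298... → 0.0643.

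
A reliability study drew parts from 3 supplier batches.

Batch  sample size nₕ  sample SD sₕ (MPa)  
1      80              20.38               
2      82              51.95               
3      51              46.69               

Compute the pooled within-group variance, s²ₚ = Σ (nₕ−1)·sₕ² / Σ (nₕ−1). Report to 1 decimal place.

Degrees of freedom: 79 + 81 + 50 = 210.
Σ(nₕ−1)sₕ² = 79·415.3444 + 81·2698.8025 + 50·2179.9561 = 360413.0151.
s²ₚ = 360413.0151 / 210 = 1716.252... → 1716.3.

1716.3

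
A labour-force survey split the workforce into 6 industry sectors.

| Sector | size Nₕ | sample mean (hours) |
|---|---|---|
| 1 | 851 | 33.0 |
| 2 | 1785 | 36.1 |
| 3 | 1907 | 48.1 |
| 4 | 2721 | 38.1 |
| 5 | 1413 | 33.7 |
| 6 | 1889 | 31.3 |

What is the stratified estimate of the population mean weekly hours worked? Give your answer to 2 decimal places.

N = 851 + 1785 + 1907 + 2721 + 1413 + 1889 = 10566.
The stratified mean weights each stratum mean by its population share Nₕ/N.
Σ Nₕx̄ₕ = 851·33.0 + 1785·36.1 + 1907·48.1 + 2721·38.1 + 1413·33.7 + 1889·31.3 = 28083 + 64438.5 + 91726.7 + 103670.1 + 47618.1 + 59125.7 = 394662.1.
Divide by N: 394662.1 / 10566 = 37.3521... → 37.35.

37.35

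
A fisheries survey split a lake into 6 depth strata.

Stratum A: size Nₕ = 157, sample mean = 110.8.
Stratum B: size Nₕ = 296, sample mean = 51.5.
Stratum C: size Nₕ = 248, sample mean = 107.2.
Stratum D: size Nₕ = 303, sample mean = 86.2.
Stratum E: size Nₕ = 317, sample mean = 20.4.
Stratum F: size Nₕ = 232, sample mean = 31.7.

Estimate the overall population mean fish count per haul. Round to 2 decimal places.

N = 157 + 296 + 248 + 303 + 317 + 232 = 1553.
Overall mean = Σ (Nₕ/N)·x̄ₕ — weight by population share, not a simple average.
Σ Nₕx̄ₕ = 157·110.8 + 296·51.5 + 248·107.2 + 303·86.2 + 317·20.4 + 232·31.7 = 17395.6 + 15244 + 26585.6 + 26118.6 + 6466.8 + 7354.4 = 99165.
Divide by N: 99165 / 1553 = 63.8538... → 63.85.

63.85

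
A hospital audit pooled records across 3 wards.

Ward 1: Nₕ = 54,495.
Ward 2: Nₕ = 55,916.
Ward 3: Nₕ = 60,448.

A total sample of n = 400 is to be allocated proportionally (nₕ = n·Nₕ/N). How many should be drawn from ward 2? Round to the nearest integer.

Share of ward 2 = 55916/170859 = 0.32726.
Allocate 400 × 0.32726 = 130.906... → 131.

131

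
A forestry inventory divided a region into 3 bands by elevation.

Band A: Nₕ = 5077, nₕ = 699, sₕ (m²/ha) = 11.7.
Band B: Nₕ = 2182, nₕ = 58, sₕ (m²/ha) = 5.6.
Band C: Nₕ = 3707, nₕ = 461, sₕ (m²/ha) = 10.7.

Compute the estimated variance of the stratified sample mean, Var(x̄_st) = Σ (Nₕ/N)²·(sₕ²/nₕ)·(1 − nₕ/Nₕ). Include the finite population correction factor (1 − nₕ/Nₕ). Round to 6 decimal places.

0.081887

N = 10966; Wₕ = Nₕ/N.
band A: (5077/10966)²·11.7²/699·(1 − 699/5077) = 0.036197701
band B: (2182/10966)²·5.6²/58·(1 − 58/2182) = 0.020838230
band C: (3707/10966)²·10.7²/461·(1 − 461/3707) = 0.024850850
Sum = 0.081886781 → 0.081887.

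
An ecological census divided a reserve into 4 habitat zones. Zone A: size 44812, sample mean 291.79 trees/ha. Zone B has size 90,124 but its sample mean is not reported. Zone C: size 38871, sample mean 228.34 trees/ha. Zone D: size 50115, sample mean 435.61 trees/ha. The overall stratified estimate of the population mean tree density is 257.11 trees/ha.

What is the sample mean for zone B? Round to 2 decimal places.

Σ Nₕx̄ₕ = N·μ, so 90124·x̄_B = 223922·257.11 − (44812·291.79 + 38871·228.34 + 50115·435.61).
= 57572585.42 − 43782092.77 = 13790492.65.
x̄_B = 13790492.65 / 90124 = 153.0169... → 153.02.

153.02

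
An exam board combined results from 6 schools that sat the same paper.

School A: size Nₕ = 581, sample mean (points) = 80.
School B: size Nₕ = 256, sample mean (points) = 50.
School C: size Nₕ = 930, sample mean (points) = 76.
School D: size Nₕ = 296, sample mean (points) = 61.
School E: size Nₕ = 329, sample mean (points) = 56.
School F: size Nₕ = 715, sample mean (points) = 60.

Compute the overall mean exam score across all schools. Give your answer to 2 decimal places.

67.38

N = 3107; weights Wₕ = Nₕ/N = (0.1870, 0.0824, 0.2993, 0.0953, 0.1059, 0.2301).
x̄_st = Σ Wₕ·x̄ₕ = 0.1870·80 + 0.0824·50 + 0.2993·76 + 0.0953·61 + 0.1059·56 + 0.2301·60 ≈ 67.3769...
→ 67.38.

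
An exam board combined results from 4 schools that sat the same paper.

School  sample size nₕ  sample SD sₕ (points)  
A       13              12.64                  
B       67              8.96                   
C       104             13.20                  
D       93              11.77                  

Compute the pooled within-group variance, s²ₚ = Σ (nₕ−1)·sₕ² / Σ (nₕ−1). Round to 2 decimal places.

A: (13−1)·12.64² = 12·159.7696 = 1917.2352
B: (67−1)·8.96² = 66·80.2816 = 5298.5856
C: (104−1)·13.20² = 103·174.24 = 17946.72
D: (93−1)·11.77² = 92·138.5329 = 12745.0268
Numerator = 37907.5676; denominator = Σ(nₕ−1) = 273.
s²ₚ = 37907.5676/273 = 138.8556... → 138.86.

138.86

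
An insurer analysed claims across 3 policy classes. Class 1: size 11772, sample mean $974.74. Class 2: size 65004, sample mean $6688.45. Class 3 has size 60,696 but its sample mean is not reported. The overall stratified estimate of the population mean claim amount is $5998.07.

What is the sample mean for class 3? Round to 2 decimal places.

6232.96

Σ Nₕx̄ₕ = N·μ, so 60696·x̄_3 = 137472·5998.07 − (11772·974.74 + 65004·6688.45).
= 824566679.04 − 446250643.08 = 378316035.96.
x̄_3 = 378316035.96 / 60696 = 6232.9649... → 6232.96.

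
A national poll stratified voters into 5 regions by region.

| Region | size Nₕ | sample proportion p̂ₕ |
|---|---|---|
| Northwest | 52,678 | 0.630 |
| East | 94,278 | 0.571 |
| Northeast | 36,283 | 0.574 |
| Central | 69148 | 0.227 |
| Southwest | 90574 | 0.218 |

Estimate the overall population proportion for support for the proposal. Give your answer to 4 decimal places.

0.4178

Wₕ = Nₕ/N with N = 342961: 0.1536, 0.2749, 0.1058, 0.2016, 0.2641.
p̂_st = 0.1536·0.630 + 0.2749·0.571 + 0.1058·0.574 + 0.2016·0.227 + 0.2641·0.218 ≈ 0.417797... → 0.4178.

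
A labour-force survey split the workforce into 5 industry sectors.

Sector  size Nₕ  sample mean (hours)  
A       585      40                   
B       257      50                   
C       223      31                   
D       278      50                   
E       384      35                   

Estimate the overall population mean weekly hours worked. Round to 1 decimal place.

x̄_st = (Σ Nₕx̄ₕ) / (Σ Nₕ) = (585·40 + 257·50 + 223·31 + 278·50 + 384·35) / 1727
= 70503 / 1727 = 40.824... → 40.8.

40.8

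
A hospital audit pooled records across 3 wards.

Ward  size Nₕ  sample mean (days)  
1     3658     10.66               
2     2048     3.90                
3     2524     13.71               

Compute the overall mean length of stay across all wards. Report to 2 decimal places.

9.91

x̄_st = (Σ Nₕx̄ₕ) / (Σ Nₕ) = (3658·10.66 + 2048·3.90 + 2524·13.71) / 8230
= 81585.52 / 8230 = 9.9132... → 9.91.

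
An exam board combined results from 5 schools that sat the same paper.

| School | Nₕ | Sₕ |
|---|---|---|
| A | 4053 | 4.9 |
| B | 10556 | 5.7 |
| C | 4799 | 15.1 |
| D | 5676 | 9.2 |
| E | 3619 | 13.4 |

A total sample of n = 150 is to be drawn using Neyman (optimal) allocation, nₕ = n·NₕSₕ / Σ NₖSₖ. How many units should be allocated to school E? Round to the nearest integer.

A: NₕSₕ = 4053·4.9 = 19859.7
B: NₕSₕ = 10556·5.7 = 60169.2
C: NₕSₕ = 4799·15.1 = 72464.9
D: NₕSₕ = 5676·9.2 = 52219.2
E: NₕSₕ = 3619·13.4 = 48494.6
Σ NₕSₕ = 253207.6.
n_E = 150·48494.6/253207.6 = 28.728... → 29.

29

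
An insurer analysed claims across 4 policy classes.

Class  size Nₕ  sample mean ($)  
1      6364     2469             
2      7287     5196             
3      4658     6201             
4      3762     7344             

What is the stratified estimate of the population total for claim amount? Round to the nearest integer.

1: 6364·2469 = 15712716
2: 7287·5196 = 37863252
3: 4658·6201 = 28884258
4: 3762·7344 = 27628128
τ̂ = Σ Nₕx̄ₕ = 110088354.

110088354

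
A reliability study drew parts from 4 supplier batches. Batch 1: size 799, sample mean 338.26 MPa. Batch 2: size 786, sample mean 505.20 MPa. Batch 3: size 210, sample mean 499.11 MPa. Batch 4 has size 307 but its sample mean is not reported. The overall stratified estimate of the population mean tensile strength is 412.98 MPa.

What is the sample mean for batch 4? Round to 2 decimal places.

N = 799 + 786 + 210 + 307 = 2102.
Overall total = μ·N = 412.98·2102 = 868083.96.
Subtract the known strata: 799·338.26 + 786·505.20 + 210·499.11 = 772170.04.
Remaining total for batch 4: 868083.96 − 772170.04 = 95913.92.
Divide by its size: 95913.92 / 307 = 312.4232... → 312.42.

312.42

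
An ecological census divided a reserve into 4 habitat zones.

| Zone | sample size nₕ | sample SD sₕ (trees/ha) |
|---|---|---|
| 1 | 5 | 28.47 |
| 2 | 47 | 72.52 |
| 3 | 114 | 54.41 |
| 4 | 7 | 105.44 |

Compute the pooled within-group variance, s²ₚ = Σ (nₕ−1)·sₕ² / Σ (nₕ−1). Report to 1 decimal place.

1: (5−1)·28.47² = 4·810.5409 = 3242.1636
2: (47−1)·72.52² = 46·5259.1504 = 241920.9184
3: (114−1)·54.41² = 113·2960.4481 = 334530.6353
4: (7−1)·105.44² = 6·11117.5936 = 66705.5616
Numerator = 646399.2789; denominator = Σ(nₕ−1) = 169.
s²ₚ = 646399.2789/169 = 3824.848... → 3824.8.

3824.8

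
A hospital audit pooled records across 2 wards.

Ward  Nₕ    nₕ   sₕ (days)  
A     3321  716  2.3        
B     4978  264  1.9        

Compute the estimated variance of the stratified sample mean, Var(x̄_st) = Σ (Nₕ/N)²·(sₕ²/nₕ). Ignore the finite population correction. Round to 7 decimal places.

N = 8299. Term for each stratum: Wₕ²sₕ²/nₕ.
Var(x̄_st) = 0.0011831202 + 0.0049199595 = 0.0061030797 → 0.0061031.

0.0061031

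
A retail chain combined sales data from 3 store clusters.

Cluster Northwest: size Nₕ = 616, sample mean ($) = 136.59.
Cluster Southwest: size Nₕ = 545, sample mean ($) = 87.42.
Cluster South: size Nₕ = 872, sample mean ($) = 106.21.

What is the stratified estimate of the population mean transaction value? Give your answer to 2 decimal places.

110.38

N = 616 + 545 + 872 = 2033.
Overall mean = Σ (Nₕ/N)·x̄ₕ — weight by population share, not a simple average.
Σ Nₕx̄ₕ = 616·136.59 + 545·87.42 + 872·106.21 = 84139.44 + 47643.9 + 92615.12 = 224398.46.
Divide by N: 224398.46 / 2033 = 110.3780... → 110.38.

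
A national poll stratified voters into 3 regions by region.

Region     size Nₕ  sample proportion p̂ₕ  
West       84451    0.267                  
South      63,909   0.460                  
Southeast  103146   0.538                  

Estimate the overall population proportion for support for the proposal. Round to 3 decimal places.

0.427

Wₕ = Nₕ/N with N = 251506: 0.3358, 0.2541, 0.4101.
p̂_st = 0.3358·0.267 + 0.2541·0.460 + 0.4101·0.538 ≈ 0.42718... → 0.427.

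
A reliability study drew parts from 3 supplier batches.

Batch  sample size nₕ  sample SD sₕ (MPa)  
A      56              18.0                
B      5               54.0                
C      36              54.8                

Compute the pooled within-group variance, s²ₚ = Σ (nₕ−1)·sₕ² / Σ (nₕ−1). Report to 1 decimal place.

Degrees of freedom: 55 + 4 + 35 = 94.
Σ(nₕ−1)sₕ² = 55·324 + 4·2916 + 35·3003.04 = 134590.4.
s²ₚ = 134590.4 / 94 = 1431.813... → 1431.8.

1431.8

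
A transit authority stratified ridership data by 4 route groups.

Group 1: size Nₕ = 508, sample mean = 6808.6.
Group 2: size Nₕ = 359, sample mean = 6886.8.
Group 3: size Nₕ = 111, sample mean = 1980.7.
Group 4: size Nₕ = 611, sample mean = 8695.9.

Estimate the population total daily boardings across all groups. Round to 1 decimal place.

11464182.6

Population total = Σ Nₕ·x̄ₕ (each stratum's size times its mean).
508·6808.6 + 359·6886.8 + 111·1980.7 + 611·8695.9 = 3458768.8 + 2472361.2 + 219857.7 + 5313194.9 = 11464182.6.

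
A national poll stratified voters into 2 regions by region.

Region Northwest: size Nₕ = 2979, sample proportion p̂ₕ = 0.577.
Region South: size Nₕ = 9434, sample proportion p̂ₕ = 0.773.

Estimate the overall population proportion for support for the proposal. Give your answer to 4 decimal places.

0.7260

N = 2979 + 9434 = 12413.
Overall proportion = Σ (Nₕ/N)·p̂ₕ.
Σ Nₕp̂ₕ = 1718.883 + 7292.482 = 9011.365.
9011.365 / 12413 = 0.725962... → 0.7260.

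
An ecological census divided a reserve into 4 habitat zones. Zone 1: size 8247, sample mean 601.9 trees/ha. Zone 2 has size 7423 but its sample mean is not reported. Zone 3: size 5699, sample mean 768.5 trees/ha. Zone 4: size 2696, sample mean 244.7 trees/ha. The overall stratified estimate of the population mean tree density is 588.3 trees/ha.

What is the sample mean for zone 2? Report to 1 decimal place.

559.6

N = 8247 + 7423 + 5699 + 2696 = 24065.
Overall total = μ·N = 588.3·24065 = 14157439.5.
Subtract the known strata: 8247·601.9 + 5699·768.5 + 2696·244.7 = 10003262.
Remaining total for zone 2: 14157439.5 − 10003262 = 4154177.5.
Divide by its size: 4154177.5 / 7423 = 559.636... → 559.6.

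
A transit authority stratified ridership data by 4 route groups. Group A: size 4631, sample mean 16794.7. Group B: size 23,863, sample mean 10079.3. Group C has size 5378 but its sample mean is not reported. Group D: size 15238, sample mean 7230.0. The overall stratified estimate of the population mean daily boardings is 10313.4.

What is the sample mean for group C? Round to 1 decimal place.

14507.6

N = 4631 + 23863 + 5378 + 15238 = 49110.
Overall total = μ·N = 10313.4·49110 = 506491074.
Subtract the known strata: 4631·16794.7 + 23863·10079.3 + 15238·7230.0 = 428469331.6.
Remaining total for group C: 506491074 − 428469331.6 = 78021742.4.
Divide by its size: 78021742.4 / 5378 = 14507.576... → 14507.6.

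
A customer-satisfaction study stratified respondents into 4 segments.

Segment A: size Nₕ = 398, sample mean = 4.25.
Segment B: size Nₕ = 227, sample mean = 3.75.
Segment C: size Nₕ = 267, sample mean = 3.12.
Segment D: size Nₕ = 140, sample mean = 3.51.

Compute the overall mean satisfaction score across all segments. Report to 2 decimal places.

N = 398 + 227 + 267 + 140 = 1032.
Overall mean = Σ (Nₕ/N)·x̄ₕ — weight by population share, not a simple average.
Σ Nₕx̄ₕ = 398·4.25 + 227·3.75 + 267·3.12 + 140·3.51 = 1691.5 + 851.25 + 833.04 + 491.4 = 3867.19.
Divide by N: 3867.19 / 1032 = 3.7473... → 3.75.

3.75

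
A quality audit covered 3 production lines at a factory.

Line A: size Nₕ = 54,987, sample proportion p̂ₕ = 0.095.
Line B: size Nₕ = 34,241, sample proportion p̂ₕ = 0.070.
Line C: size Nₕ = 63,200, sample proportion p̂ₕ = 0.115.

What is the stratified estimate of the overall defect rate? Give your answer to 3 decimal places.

0.098

N = 54987 + 34241 + 63200 = 152428.
Overall proportion = Σ (Nₕ/N)·p̂ₕ.
Σ Nₕp̂ₕ = 5223.765 + 2396.87 + 7268 = 14888.635.
14888.635 / 152428 = 0.09768... → 0.098.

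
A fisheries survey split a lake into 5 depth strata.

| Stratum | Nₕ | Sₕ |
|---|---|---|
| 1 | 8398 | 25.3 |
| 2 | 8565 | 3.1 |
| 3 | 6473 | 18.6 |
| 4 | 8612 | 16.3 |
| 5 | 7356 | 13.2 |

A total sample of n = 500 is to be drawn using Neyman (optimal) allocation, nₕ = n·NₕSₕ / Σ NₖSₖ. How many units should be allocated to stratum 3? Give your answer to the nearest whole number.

Σ NₕSₕ = 8398·25.3 + 8565·3.1 + 6473·18.6 + 8612·16.3 + 7356·13.2 = 596893.5.
Share for 3: 120397.8/596893.5 = 0.20171.
n_3 = 500 × 0.20171 = 100.854... → 101.

101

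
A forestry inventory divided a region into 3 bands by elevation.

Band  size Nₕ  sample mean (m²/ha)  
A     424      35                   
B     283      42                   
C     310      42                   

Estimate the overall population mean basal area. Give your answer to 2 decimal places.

N = 424 + 283 + 310 = 1017.
The stratified mean weights each stratum mean by its population share Nₕ/N.
Σ Nₕx̄ₕ = 424·35 + 283·42 + 310·42 = 14840 + 11886 + 13020 = 39746.
Divide by N: 39746 / 1017 = 39.0816... → 39.08.

39.08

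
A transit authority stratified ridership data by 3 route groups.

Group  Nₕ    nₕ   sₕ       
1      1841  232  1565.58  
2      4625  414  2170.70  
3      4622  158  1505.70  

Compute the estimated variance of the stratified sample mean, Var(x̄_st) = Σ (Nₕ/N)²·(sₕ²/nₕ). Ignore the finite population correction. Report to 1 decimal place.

4764.8

N = 11088; Wₕ = Nₕ/N.
group 1: (1841/11088)²·1565.58²/232 = 291.2485
group 2: (4625/11088)²·2170.70²/414 = 1980.2331
group 3: (4622/11088)²·1505.70²/158 = 2493.2927
Sum = 4764.7742 → 4764.8.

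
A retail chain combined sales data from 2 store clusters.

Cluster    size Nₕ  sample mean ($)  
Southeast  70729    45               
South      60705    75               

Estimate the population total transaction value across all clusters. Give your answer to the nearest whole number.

Estimate total by summing Nₕ·x̄ₕ over strata.
70729·45 + 60705·75 = 3182805 + 4552875 = 7735680.

7735680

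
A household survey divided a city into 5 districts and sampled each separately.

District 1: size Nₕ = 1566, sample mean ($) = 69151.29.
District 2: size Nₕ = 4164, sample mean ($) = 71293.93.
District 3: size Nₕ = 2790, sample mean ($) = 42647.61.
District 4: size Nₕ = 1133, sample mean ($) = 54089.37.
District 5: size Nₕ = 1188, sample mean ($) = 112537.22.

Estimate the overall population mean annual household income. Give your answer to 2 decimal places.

66333.65

N = 1566 + 4164 + 2790 + 1133 + 1188 = 10841.
The stratified mean weights each stratum mean by its population share Nₕ/N.
Σ Nₕx̄ₕ = 1566·69151.29 + 4164·71293.93 + 2790·42647.61 + 1133·54089.37 + 1188·112537.22 = 108290920.14 + 296867924.52 + 118986831.9 + 61283256.21 + 133694217.36 = 719123150.13.
Divide by N: 719123150.13 / 10841 = 66333.6547... → 66333.65.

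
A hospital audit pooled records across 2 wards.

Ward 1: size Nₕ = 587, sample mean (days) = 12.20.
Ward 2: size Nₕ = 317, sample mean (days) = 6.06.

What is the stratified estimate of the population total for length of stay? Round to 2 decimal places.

Estimate total by summing Nₕ·x̄ₕ over strata.
587·12.20 + 317·6.06 = 7161.4 + 1921.02 = 9082.42.

9082.42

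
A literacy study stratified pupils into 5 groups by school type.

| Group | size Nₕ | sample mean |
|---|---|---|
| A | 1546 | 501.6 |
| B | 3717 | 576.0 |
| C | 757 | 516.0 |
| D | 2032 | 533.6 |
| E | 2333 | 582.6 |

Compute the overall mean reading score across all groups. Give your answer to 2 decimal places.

N = 1546 + 3717 + 757 + 2032 + 2333 = 10385.
The stratified mean weights each stratum mean by its population share Nₕ/N.
Σ Nₕx̄ₕ = 1546·501.6 + 3717·576.0 + 757·516.0 + 2032·533.6 + 2333·582.6 = 775473.6 + 2140992 + 390612 + 1084275.2 + 1359205.8 = 5750558.6.
Divide by N: 5750558.6 / 10385 = 553.7370... → 553.74.

553.74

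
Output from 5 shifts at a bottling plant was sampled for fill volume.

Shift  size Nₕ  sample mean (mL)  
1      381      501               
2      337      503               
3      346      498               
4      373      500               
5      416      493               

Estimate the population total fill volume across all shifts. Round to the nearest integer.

924288

1: 381·501 = 190881
2: 337·503 = 169511
3: 346·498 = 172308
4: 373·500 = 186500
5: 416·493 = 205088
τ̂ = Σ Nₕx̄ₕ = 924288.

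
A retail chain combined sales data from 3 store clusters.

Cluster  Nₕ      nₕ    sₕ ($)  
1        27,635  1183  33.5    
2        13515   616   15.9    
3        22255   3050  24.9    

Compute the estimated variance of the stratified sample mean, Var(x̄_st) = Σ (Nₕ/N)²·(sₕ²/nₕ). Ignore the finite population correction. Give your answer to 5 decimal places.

0.22390

N = 63405; Wₕ = Nₕ/N.
cluster 1: (27635/63405)²·33.5²/1183 = 0.18020913
cluster 2: (13515/63405)²·15.9²/616 = 0.01864656
cluster 3: (22255/63405)²·24.9²/3050 = 0.02504419
Sum = 0.22389988 → 0.22390.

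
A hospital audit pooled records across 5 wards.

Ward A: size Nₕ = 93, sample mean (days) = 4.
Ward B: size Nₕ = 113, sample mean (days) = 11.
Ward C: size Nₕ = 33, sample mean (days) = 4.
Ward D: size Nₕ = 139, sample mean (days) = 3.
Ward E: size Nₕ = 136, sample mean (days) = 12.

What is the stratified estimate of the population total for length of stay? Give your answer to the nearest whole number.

A: 93·4 = 372
B: 113·11 = 1243
C: 33·4 = 132
D: 139·3 = 417
E: 136·12 = 1632
τ̂ = Σ Nₕx̄ₕ = 3796.

3796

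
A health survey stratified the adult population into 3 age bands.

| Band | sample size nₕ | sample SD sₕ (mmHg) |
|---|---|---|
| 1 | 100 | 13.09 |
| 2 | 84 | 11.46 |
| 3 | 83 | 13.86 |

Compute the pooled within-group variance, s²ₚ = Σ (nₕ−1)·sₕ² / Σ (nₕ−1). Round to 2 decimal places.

165.21

1: (100−1)·13.09² = 99·171.3481 = 16963.4619
2: (84−1)·11.46² = 83·131.3316 = 10900.5228
3: (83−1)·13.86² = 82·192.0996 = 15752.1672
Numerator = 43616.1519; denominator = Σ(nₕ−1) = 264.
s²ₚ = 43616.1519/264 = 165.2127... → 165.21.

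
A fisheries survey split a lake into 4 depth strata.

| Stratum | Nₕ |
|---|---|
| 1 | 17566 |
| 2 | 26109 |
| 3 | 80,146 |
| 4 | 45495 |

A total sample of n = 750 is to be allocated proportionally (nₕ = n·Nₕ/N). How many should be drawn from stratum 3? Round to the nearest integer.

Share of stratum 3 = 80146/169316 = 0.47335.
Allocate 750 × 0.47335 = 355.014... → 355.

355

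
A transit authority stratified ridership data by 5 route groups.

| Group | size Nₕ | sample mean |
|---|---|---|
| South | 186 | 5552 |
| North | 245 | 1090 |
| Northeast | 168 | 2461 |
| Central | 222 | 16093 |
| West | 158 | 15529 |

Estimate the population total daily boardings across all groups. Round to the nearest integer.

Estimate total by summing Nₕ·x̄ₕ over strata.
186·5552 + 245·1090 + 168·2461 + 222·16093 + 158·15529 = 1032672 + 267050 + 413448 + 3572646 + 2453582 = 7739398.

7739398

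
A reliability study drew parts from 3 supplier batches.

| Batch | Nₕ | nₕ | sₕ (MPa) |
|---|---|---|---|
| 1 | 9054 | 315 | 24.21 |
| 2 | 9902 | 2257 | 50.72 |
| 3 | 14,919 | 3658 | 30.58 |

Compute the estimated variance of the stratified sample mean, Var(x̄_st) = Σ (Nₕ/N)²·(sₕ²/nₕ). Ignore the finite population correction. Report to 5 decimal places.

0.27990

N = 33875. Term for each stratum: Wₕ²sₕ²/nₕ.
Var(x̄_st) = 0.13292339 + 0.09738996 + 0.04958520 = 0.27989854 → 0.27990.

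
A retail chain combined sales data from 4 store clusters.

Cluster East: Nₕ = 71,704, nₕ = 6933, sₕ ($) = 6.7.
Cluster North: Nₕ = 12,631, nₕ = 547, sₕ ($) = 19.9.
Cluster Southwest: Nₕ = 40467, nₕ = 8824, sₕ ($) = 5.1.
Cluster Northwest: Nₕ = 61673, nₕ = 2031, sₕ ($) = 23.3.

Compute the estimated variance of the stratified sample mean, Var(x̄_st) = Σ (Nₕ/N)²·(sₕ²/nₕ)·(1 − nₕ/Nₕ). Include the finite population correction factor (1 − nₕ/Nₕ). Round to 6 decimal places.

N = 186475. Term for each stratum: Wₕ²sₕ²/nₕ·(1−nₕ/Nₕ).
Var(x̄_st) = 0.000864791 + 0.003177796 + 0.000108546 + 0.028275348 = 0.032426481 → 0.032426.

0.032426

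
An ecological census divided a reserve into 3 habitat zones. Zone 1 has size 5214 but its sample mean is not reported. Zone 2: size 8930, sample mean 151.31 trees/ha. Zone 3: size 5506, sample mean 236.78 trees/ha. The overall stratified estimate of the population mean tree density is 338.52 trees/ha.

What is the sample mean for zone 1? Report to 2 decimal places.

766.59

N = 5214 + 8930 + 5506 = 19650.
Overall total = μ·N = 338.52·19650 = 6651918.
Subtract the known strata: 8930·151.31 + 5506·236.78 = 2654908.98.
Remaining total for zone 1: 6651918 − 2654908.98 = 3997009.02.
Divide by its size: 3997009.02 / 5214 = 766.5917... → 766.59.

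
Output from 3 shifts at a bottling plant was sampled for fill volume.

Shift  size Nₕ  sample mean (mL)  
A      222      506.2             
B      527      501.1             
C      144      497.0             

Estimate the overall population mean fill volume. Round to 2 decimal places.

N = 893; weights Wₕ = Nₕ/N = (0.2486, 0.5901, 0.1613).
x̄_st = Σ Wₕ·x̄ₕ = 0.2486·506.2 + 0.5901·501.1 + 0.1613·497.0 ≈ 501.7067...
→ 501.71.

501.71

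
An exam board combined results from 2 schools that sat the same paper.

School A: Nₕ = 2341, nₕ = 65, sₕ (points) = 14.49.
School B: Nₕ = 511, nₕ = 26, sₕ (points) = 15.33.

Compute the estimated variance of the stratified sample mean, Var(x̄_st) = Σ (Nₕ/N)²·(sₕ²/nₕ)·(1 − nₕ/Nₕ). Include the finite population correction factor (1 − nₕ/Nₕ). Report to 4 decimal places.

N = 2852; Wₕ = Nₕ/N.
school A: (2341/2852)²·14.49²/65·(1 − 65/2341) = 2.1159142
school B: (511/2852)²·15.33²/26·(1 − 26/511) = 0.2754067
Sum = 2.3913209 → 2.3913.

2.3913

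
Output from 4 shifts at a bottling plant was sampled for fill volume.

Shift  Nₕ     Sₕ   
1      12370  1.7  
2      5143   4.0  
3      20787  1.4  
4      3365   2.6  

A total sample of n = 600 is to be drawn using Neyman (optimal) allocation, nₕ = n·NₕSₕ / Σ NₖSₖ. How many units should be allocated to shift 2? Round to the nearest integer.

Σ NₕSₕ = 12370·1.7 + 5143·4.0 + 20787·1.4 + 3365·2.6 = 79451.8.
Share for 2: 20572/79451.8 = 0.25892.
n_2 = 600 × 0.25892 = 155.355... → 155.

155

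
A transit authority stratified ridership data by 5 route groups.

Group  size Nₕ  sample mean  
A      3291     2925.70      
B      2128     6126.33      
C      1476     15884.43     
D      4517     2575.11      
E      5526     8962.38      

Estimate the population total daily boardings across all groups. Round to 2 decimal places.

107268611.37

A: 3291·2925.70 = 9628478.7
B: 2128·6126.33 = 13036830.24
C: 1476·15884.43 = 23445418.68
D: 4517·2575.11 = 11631771.87
E: 5526·8962.38 = 49526111.88
τ̂ = Σ Nₕx̄ₕ = 107268611.37.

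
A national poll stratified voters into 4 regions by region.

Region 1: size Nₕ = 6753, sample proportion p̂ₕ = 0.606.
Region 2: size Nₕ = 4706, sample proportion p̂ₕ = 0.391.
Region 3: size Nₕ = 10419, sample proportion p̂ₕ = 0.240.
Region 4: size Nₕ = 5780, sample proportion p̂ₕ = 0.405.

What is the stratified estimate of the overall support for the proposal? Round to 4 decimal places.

0.3895

N = 6753 + 4706 + 10419 + 5780 = 27658.
Overall proportion = Σ (Nₕ/N)·p̂ₕ.
Σ Nₕp̂ₕ = 4092.318 + 1840.046 + 2500.56 + 2340.9 = 10773.824.
10773.824 / 27658 = 0.389537... → 0.3895.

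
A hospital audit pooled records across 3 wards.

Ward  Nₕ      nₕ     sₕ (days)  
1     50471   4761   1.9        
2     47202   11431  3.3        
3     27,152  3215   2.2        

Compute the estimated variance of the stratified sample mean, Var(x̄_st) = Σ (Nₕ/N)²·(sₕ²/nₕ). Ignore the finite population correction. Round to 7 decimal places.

0.0003314

N = 124825; Wₕ = Nₕ/N.
ward 1: (50471/124825)²·1.9²/4761 = 0.0001239623
ward 2: (47202/124825)²·3.3²/11431 = 0.0001362264
ward 3: (27152/124825)²·2.2²/3215 = 0.0000712303
Sum = 0.0003314190 → 0.0003314.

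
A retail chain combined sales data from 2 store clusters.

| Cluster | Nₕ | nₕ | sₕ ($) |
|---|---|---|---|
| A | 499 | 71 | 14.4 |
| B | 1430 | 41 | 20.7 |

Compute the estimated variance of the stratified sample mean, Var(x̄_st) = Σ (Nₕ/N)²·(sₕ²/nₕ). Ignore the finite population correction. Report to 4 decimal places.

N = 1929. Term for each stratum: Wₕ²sₕ²/nₕ.
Var(x̄_st) = 0.1954354 + 5.7433390 = 5.9387745 → 5.9388.

5.9388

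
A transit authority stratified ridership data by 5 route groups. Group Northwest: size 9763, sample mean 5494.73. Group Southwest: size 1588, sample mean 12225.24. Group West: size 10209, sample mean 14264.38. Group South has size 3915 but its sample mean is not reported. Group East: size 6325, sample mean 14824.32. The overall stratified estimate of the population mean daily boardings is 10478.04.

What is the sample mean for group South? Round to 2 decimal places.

N = 9763 + 1588 + 10209 + 3915 + 6325 = 31800.
Overall total = μ·N = 10478.04·31800 = 333201672.
Subtract the known strata: 9763·5494.73 + 1588·12225.24 + 10209·14264.38 + 6325·14824.32 = 312447609.53.
Remaining total for group South: 333201672 − 312447609.53 = 20754062.47.
Divide by its size: 20754062.47 / 3915 = 5301.1654... → 5301.17.

5301.17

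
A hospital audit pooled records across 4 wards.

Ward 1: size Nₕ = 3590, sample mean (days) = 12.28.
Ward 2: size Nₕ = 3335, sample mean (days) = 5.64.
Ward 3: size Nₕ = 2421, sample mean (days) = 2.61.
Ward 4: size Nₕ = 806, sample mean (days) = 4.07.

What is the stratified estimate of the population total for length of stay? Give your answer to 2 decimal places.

Population total = Σ Nₕ·x̄ₕ (each stratum's size times its mean).
3590·12.28 + 3335·5.64 + 2421·2.61 + 806·4.07 = 44085.2 + 18809.4 + 6318.81 + 3280.42 = 72493.83.

72493.83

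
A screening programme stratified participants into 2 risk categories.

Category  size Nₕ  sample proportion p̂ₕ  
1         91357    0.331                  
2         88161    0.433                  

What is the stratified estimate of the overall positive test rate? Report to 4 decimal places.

0.3811

Wₕ = Nₕ/N with N = 179518: 0.5089, 0.4911.
p̂_st = 0.5089·0.331 + 0.4911·0.433 ≈ 0.381092... → 0.3811.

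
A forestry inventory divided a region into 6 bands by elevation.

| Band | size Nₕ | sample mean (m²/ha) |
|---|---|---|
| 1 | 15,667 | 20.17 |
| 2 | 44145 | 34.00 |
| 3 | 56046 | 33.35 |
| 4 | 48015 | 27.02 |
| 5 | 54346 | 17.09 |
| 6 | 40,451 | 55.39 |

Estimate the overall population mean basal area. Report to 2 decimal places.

31.52

x̄_st = (Σ Nₕx̄ₕ) / (Σ Nₕ) = (15667·20.17 + 44145·34.00 + 56046·33.35 + 48015·27.02 + 54346·17.09 + 40451·55.39) / 258670
= 8152786.82 / 258670 = 31.5181... → 31.52.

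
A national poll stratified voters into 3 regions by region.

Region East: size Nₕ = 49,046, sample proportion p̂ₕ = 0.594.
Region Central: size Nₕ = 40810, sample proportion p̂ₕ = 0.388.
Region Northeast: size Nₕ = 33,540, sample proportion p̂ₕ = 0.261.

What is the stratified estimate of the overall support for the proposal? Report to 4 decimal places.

0.4354

N = 49046 + 40810 + 33540 = 123396.
Overall proportion = Σ (Nₕ/N)·p̂ₕ.
Σ Nₕp̂ₕ = 29133.324 + 15834.28 + 8753.94 = 53721.544.
53721.544 / 123396 = 0.435359... → 0.4354.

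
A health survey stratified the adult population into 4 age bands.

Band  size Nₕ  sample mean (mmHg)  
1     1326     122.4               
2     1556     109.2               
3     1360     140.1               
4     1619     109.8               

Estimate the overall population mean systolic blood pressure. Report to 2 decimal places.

N = 1326 + 1556 + 1360 + 1619 = 5861.
Overall mean = Σ (Nₕ/N)·x̄ₕ — weight by population share, not a simple average.
Σ Nₕx̄ₕ = 1326·122.4 + 1556·109.2 + 1360·140.1 + 1619·109.8 = 162302.4 + 169915.2 + 190536 + 177766.2 = 700519.8.
Divide by N: 700519.8 / 5861 = 119.5222... → 119.52.

119.52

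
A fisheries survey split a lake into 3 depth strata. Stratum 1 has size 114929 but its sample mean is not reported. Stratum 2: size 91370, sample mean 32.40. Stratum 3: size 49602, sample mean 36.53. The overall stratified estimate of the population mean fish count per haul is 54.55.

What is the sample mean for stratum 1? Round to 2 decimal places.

N = 114929 + 91370 + 49602 = 255901.
Overall total = μ·N = 54.55·255901 = 13959399.55.
Subtract the known strata: 91370·32.40 + 49602·36.53 = 4772349.06.
Remaining total for stratum 1: 13959399.55 − 4772349.06 = 9187050.49.
Divide by its size: 9187050.49 / 114929 = 79.9367... → 79.94.

79.94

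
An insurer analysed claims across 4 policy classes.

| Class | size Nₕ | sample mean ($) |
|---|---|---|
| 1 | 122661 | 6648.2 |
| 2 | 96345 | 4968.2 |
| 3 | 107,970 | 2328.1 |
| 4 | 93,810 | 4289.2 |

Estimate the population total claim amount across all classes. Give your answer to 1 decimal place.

1: 122661·6648.2 = 815474860.2
2: 96345·4968.2 = 478661229
3: 107970·2328.1 = 251364957
4: 93810·4289.2 = 402369852
τ̂ = Σ Nₕx̄ₕ = 1947870898.2.

1947870898.2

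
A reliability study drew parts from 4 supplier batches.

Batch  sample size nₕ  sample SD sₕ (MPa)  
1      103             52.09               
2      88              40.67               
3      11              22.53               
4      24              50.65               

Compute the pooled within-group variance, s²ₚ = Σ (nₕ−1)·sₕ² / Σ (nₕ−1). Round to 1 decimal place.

1: (103−1)·52.09² = 102·2713.3681 = 276763.5462
2: (88−1)·40.67² = 87·1654.0489 = 143902.2543
3: (11−1)·22.53² = 10·507.6009 = 5076.009
4: (24−1)·50.65² = 23·2565.4225 = 59004.7175
Numerator = 484746.527; denominator = Σ(nₕ−1) = 222.
s²ₚ = 484746.527/222 = 2183.543... → 2183.5.

2183.5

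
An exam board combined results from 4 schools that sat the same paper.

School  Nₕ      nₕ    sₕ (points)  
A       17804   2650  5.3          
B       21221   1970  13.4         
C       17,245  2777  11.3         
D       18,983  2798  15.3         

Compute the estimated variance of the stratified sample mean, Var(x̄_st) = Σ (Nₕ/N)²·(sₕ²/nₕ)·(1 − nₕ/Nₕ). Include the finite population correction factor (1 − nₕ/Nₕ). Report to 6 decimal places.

N = 75253; Wₕ = Nₕ/N.
school A: (17804/75253)²·5.3²/2650·(1 − 2650/17804) = 0.000505014
school B: (21221/75253)²·13.4²/1970·(1 − 1970/21221) = 0.006575289
school C: (17245/75253)²·11.3²/2777·(1 − 2777/17245) = 0.002025840
school D: (18983/75253)²·15.3²/2798·(1 − 2798/18983) = 0.004539051
Sum = 0.013645194 → 0.013645.

0.013645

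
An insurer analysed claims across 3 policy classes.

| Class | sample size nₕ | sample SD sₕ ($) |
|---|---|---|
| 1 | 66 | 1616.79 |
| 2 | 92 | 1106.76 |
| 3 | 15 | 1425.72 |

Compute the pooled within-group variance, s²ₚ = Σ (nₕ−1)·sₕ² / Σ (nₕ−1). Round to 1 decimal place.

Degrees of freedom: 65 + 91 + 14 = 170.
Σ(nₕ−1)sₕ² = 65·2614009.9041 + 91·1224917.6976 + 14·2032677.5184 = 309835639.5057.
s²ₚ = 309835639.5057 / 170 = 1822562.585... → 1822562.6.

1822562.6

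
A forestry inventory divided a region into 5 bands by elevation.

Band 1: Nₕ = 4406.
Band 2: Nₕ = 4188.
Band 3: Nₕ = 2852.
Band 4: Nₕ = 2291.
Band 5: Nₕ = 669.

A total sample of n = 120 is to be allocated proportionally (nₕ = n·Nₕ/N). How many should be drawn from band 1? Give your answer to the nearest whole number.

37

Share of band 1 = 4406/14406 = 0.30584.
Allocate 120 × 0.30584 = 36.701... → 37.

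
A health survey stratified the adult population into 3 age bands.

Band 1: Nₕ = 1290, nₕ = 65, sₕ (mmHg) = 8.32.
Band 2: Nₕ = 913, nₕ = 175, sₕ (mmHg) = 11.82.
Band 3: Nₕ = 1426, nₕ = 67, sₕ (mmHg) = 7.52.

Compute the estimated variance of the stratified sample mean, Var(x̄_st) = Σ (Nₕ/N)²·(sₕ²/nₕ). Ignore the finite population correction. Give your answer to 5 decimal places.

0.31542

N = 3629. Term for each stratum: Wₕ²sₕ²/nₕ.
Var(x̄_st) = 0.13456706 + 0.05053177 + 0.13032448 = 0.31542331 → 0.31542.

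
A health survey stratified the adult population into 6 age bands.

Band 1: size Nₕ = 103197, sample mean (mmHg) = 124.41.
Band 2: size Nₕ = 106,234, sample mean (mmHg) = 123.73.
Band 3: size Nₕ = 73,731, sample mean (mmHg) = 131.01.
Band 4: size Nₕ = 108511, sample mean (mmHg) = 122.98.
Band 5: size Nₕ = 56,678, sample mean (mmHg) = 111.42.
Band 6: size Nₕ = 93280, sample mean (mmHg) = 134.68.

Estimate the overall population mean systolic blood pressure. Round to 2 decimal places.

125.30

N = 541631; weights Wₕ = Nₕ/N = (0.1905, 0.1961, 0.1361, 0.2003, 0.1046, 0.1722).
x̄_st = Σ Wₕ·x̄ₕ = 0.1905·124.41 + 0.1961·123.73 + 0.1361·131.01 + 0.2003·122.98 + 0.1046·111.42 + 0.1722·134.68 ≈ 125.2980...
→ 125.30.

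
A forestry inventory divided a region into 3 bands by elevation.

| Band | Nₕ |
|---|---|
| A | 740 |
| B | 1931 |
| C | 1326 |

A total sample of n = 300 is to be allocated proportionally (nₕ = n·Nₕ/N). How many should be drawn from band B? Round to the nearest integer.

Share of band B = 1931/3997 = 0.48311.
Allocate 300 × 0.48311 = 144.934... → 145.

145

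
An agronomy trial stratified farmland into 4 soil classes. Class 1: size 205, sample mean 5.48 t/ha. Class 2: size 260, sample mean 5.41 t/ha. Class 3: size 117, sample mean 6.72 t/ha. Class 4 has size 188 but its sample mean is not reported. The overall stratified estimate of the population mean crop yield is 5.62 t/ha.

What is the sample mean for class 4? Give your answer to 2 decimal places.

5.38

N = 205 + 260 + 117 + 188 = 770.
Overall total = μ·N = 5.62·770 = 4327.4.
Subtract the known strata: 205·5.48 + 260·5.41 + 117·6.72 = 3316.24.
Remaining total for class 4: 4327.4 − 3316.24 = 1011.16.
Divide by its size: 1011.16 / 188 = 5.3785... → 5.38.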